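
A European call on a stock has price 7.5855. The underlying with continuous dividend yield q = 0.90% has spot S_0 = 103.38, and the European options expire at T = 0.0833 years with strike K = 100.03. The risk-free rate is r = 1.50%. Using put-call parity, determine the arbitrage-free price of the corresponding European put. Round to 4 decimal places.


Put-call parity: C - P = S_0 * exp(-qT) - K * exp(-rT).
S_0 * exp(-qT) = 103.3800 * 0.99925058 = 103.30252506
K * exp(-rT) = 100.0300 * 0.99875128 = 99.90509057
P = C - S*exp(-qT) + K*exp(-rT)
P = 7.5855 - 103.30252506 + 99.90509057 = 4.1881

Answer: Put price = 4.1881


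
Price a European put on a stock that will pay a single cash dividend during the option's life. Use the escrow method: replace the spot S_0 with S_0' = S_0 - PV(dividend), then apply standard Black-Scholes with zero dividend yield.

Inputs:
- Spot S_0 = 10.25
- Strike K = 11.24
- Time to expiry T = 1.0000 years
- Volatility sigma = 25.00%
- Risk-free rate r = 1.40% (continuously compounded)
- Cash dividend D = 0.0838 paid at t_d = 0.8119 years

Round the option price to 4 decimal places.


PV(D) = D * exp(-r * t_d) = 0.0838 * 0.98869776 = 0.08285287
S_0' = S_0 - PV(D) = 10.2500 - 0.08285287 = 10.16714713
d1 = (ln(S_0'/K) + (r + sigma^2/2)*T) / (sigma*sqrt(T)) = -0.22026877
d2 = d1 - sigma*sqrt(T) = -0.47026877
exp(-rT) = 0.98609754
N(-d1) = 0.58716908; N(-d2) = 0.68091850
P = K * exp(-rT) * N(-d2) - S_0' * N(-d1) = 11.2400 * 0.98609754 * 0.68091850 - 10.16714713 * 0.58716908 = 1.5773

Answer: Price = 1.5773


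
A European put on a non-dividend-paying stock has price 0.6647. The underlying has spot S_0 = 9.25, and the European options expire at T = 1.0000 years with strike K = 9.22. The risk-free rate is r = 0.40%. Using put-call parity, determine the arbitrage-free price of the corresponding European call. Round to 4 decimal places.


Answer: Call price = 0.7315

Derivation:
Put-call parity: C - P = S_0 * exp(-qT) - K * exp(-rT).
S_0 * exp(-qT) = 9.2500 * 1.00000000 = 9.25000000
K * exp(-rT) = 9.2200 * 0.99600799 = 9.18319366
C = P + S*exp(-qT) - K*exp(-rT)
C = 0.6647 + 9.25000000 - 9.18319366 = 0.7315


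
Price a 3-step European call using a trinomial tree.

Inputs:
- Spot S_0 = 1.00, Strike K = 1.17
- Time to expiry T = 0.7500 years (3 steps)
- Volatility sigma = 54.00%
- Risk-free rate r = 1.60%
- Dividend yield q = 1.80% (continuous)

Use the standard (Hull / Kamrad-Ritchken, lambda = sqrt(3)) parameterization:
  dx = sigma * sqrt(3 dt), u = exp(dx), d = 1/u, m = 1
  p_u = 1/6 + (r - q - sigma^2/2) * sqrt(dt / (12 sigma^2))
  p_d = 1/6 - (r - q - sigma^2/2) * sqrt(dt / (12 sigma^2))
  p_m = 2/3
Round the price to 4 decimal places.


dt = T/N = 0.250000; dx = sigma*sqrt(3*dt) = 0.467654
u = exp(dx) = 1.596245; d = 1/u = 0.626470
p_u = 0.127161, p_m = 0.666667, p_d = 0.206172
Discount per step: exp(-r*dt) = 0.996008
Stock lattice S(k, j) with j the centered position index:
  k=0: S(0,+0) = 1.0000
  k=1: S(1,-1) = 0.6265; S(1,+0) = 1.0000; S(1,+1) = 1.5962
  k=2: S(2,-2) = 0.3925; S(2,-1) = 0.6265; S(2,+0) = 1.0000; S(2,+1) = 1.5962; S(2,+2) = 2.5480
  k=3: S(3,-3) = 0.2459; S(3,-2) = 0.3925; S(3,-1) = 0.6265; S(3,+0) = 1.0000; S(3,+1) = 1.5962; S(3,+2) = 2.5480; S(3,+3) = 4.0672
Terminal payoffs V(N, j) = max(S_T - K, 0):
  V(3,-3) = 0.000000; V(3,-2) = 0.000000; V(3,-1) = 0.000000; V(3,+0) = 0.000000; V(3,+1) = 0.426245; V(3,+2) = 1.377997; V(3,+3) = 2.897226
Backward induction: V(k, j) = exp(-r*dt) * [p_u * V(k+1, j+1) + p_m * V(k+1, j) + p_d * V(k+1, j-1)]
  V(2,-2) = exp(-r*dt) * [p_u*0.000000 + p_m*0.000000 + p_d*0.000000] = 0.000000
  V(2,-1) = exp(-r*dt) * [p_u*0.000000 + p_m*0.000000 + p_d*0.000000] = 0.000000
  V(2,+0) = exp(-r*dt) * [p_u*0.426245 + p_m*0.000000 + p_d*0.000000] = 0.053985
  V(2,+1) = exp(-r*dt) * [p_u*1.377997 + p_m*0.426245 + p_d*0.000000] = 0.457556
  V(2,+2) = exp(-r*dt) * [p_u*2.897226 + p_m*1.377997 + p_d*0.426245] = 1.369469
  V(1,-1) = exp(-r*dt) * [p_u*0.053985 + p_m*0.000000 + p_d*0.000000] = 0.006837
  V(1,+0) = exp(-r*dt) * [p_u*0.457556 + p_m*0.053985 + p_d*0.000000] = 0.093798
  V(1,+1) = exp(-r*dt) * [p_u*1.369469 + p_m*0.457556 + p_d*0.053985] = 0.488354
  V(0,+0) = exp(-r*dt) * [p_u*0.488354 + p_m*0.093798 + p_d*0.006837] = 0.125538

Answer: Price = V(0,0) = 0.1255


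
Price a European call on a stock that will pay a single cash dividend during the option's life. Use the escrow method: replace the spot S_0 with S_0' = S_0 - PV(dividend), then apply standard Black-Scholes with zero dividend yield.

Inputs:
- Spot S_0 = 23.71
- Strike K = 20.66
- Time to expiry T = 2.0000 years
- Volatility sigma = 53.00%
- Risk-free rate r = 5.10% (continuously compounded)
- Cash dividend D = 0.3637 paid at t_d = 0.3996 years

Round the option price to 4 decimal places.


Answer: Price = 8.7449

Derivation:
PV(D) = D * exp(-r * t_d) = 0.3637 * 0.97982666 = 0.35636296
S_0' = S_0 - PV(D) = 23.7100 - 0.35636296 = 23.35363704
d1 = (ln(S_0'/K) + (r + sigma^2/2)*T) / (sigma*sqrt(T)) = 0.67435742
d2 = d1 - sigma*sqrt(T) = -0.07517576
exp(-rT) = 0.90302955
N(d1) = 0.74995795; N(d2) = 0.47003743
C = S_0' * N(d1) - K * exp(-rT) * N(d2) = 23.35363704 * 0.74995795 - 20.6600 * 0.90302955 * 0.47003743 = 8.7449


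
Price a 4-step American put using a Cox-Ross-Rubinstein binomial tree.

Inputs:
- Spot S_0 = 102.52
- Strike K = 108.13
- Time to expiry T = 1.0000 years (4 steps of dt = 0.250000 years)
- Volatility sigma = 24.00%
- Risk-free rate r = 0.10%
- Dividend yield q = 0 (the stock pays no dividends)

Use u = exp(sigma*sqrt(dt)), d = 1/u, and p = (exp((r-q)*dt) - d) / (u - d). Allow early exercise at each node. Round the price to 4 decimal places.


dt = T/N = 0.250000
u = exp(sigma*sqrt(dt)) = 1.127497; d = 1/u = 0.886920
p = (exp((r-q)*dt) - d) / (u - d) = 0.471075
Discount per step: exp(-r*dt) = 0.999750
Stock lattice S(k, i) with i counting down-moves:
  k=0: S(0,0) = 102.5200
  k=1: S(1,0) = 115.5910; S(1,1) = 90.9271
  k=2: S(2,0) = 130.3285; S(2,1) = 102.5200; S(2,2) = 80.6451
  k=3: S(3,0) = 146.9449; S(3,1) = 115.5910; S(3,2) = 90.9271; S(3,3) = 71.5258
  k=4: S(4,0) = 165.6799; S(4,1) = 130.3285; S(4,2) = 102.5200; S(4,3) = 80.6451; S(4,4) = 63.4377
Terminal payoffs V(N, i) = max(K - S_T, 0):
  V(4,0) = 0.000000; V(4,1) = 0.000000; V(4,2) = 5.610000; V(4,3) = 27.484912; V(4,4) = 44.692327
Backward induction: V(k, i) = exp(-r*dt) * [p * V(k+1, i) + (1-p) * V(k+1, i+1)]; then take max(V_cont, immediate exercise) for American.
  V(3,0) = exp(-r*dt) * [p*0.000000 + (1-p)*0.000000] = 0.000000; exercise = 0.000000; V(3,0) = max -> 0.000000
  V(3,1) = exp(-r*dt) * [p*0.000000 + (1-p)*5.610000] = 2.966526; exercise = 0.000000; V(3,1) = max -> 2.966526
  V(3,2) = exp(-r*dt) * [p*5.610000 + (1-p)*27.484912] = 17.175888; exercise = 17.202917; V(3,2) = max -> 17.202917
  V(3,3) = exp(-r*dt) * [p*27.484912 + (1-p)*44.692327] = 36.577194; exercise = 36.604223; V(3,3) = max -> 36.604223
  V(2,0) = exp(-r*dt) * [p*0.000000 + (1-p)*2.966526] = 1.568677; exercise = 0.000000; V(2,0) = max -> 1.568677
  V(2,1) = exp(-r*dt) * [p*2.966526 + (1-p)*17.202917] = 10.493882; exercise = 5.610000; V(2,1) = max -> 10.493882
  V(2,2) = exp(-r*dt) * [p*17.202917 + (1-p)*36.604223] = 27.457883; exercise = 27.484912; V(2,2) = max -> 27.484912
  V(1,0) = exp(-r*dt) * [p*1.568677 + (1-p)*10.493882] = 6.287866; exercise = 0.000000; V(1,0) = max -> 6.287866
  V(1,1) = exp(-r*dt) * [p*10.493882 + (1-p)*27.484912] = 19.475988; exercise = 17.202917; V(1,1) = max -> 19.475988
  V(0,0) = exp(-r*dt) * [p*6.287866 + (1-p)*19.475988] = 13.260075; exercise = 5.610000; V(0,0) = max -> 13.260075

Answer: Price = V(0,0) = 13.2601


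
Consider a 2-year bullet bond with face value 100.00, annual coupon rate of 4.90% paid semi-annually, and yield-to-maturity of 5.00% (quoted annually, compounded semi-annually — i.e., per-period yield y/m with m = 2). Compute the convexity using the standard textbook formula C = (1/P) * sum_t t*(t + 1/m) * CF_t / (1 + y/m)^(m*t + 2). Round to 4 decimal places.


Coupon per period c = face * coupon_rate / m = 2.450000
Periods per year m = 2; per-period yield y/m = 0.025000
Number of cashflows N = 4
Cashflows (t years, CF_t, discount factor 1/(1+y/m)^(m*t), PV):
  t = 0.5000: CF_t = 2.450000, DF = 0.975610, PV = 2.390244
  t = 1.0000: CF_t = 2.450000, DF = 0.951814, PV = 2.331945
  t = 1.5000: CF_t = 2.450000, DF = 0.928599, PV = 2.275069
  t = 2.0000: CF_t = 102.450000, DF = 0.905951, PV = 92.814644
Price P = sum_t PV_t = 99.811901
Convexity numerator sum_t t*(t + 1/m) * CF_t / (1+y/m)^(m*t + 2):
  t = 0.5000: term = 1.137534
  t = 1.0000: term = 3.329369
  t = 1.5000: term = 6.496329
  t = 2.0000: term = 441.711570
Convexity = (1/P) * sum = 452.674802 / 99.811901 = 4.535279

Answer: Convexity = 4.5353


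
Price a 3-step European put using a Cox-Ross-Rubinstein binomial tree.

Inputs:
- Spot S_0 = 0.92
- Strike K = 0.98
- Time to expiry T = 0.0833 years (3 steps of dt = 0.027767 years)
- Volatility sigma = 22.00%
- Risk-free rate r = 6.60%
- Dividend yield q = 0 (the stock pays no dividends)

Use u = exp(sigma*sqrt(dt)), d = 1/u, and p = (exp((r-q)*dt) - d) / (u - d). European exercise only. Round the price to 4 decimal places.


dt = T/N = 0.027767
u = exp(sigma*sqrt(dt)) = 1.037340; d = 1/u = 0.964004
p = (exp((r-q)*dt) - d) / (u - d) = 0.515849
Discount per step: exp(-r*dt) = 0.998169
Stock lattice S(k, i) with i counting down-moves:
  k=0: S(0,0) = 0.9200
  k=1: S(1,0) = 0.9544; S(1,1) = 0.8869
  k=2: S(2,0) = 0.9900; S(2,1) = 0.9200; S(2,2) = 0.8550
  k=3: S(3,0) = 1.0270; S(3,1) = 0.9544; S(3,2) = 0.8869; S(3,3) = 0.8242
Terminal payoffs V(N, i) = max(K - S_T, 0):
  V(3,0) = 0.000000; V(3,1) = 0.025648; V(3,2) = 0.093116; V(3,3) = 0.155814
Backward induction: V(k, i) = exp(-r*dt) * [p * V(k+1, i) + (1-p) * V(k+1, i+1)].
  V(2,0) = exp(-r*dt) * [p*0.000000 + (1-p)*0.025648] = 0.012395
  V(2,1) = exp(-r*dt) * [p*0.025648 + (1-p)*0.093116] = 0.058206
  V(2,2) = exp(-r*dt) * [p*0.093116 + (1-p)*0.155814] = 0.123245
  V(1,0) = exp(-r*dt) * [p*0.012395 + (1-p)*0.058206] = 0.034511
  V(1,1) = exp(-r*dt) * [p*0.058206 + (1-p)*0.123245] = 0.089531
  V(0,0) = exp(-r*dt) * [p*0.034511 + (1-p)*0.089531] = 0.061037

Answer: Price = V(0,0) = 0.0610


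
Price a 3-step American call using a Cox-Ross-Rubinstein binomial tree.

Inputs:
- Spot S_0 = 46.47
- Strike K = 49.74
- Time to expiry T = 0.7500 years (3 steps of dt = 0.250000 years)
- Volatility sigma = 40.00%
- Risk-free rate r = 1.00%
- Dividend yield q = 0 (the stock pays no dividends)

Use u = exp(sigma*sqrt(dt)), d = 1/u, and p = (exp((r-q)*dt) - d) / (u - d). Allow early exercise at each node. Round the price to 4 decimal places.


dt = T/N = 0.250000
u = exp(sigma*sqrt(dt)) = 1.221403; d = 1/u = 0.818731
p = (exp((r-q)*dt) - d) / (u - d) = 0.456382
Discount per step: exp(-r*dt) = 0.997503
Stock lattice S(k, i) with i counting down-moves:
  k=0: S(0,0) = 46.4700
  k=1: S(1,0) = 56.7586; S(1,1) = 38.0464
  k=2: S(2,0) = 69.3251; S(2,1) = 46.4700; S(2,2) = 31.1498
  k=3: S(3,0) = 84.6739; S(3,1) = 56.7586; S(3,2) = 38.0464; S(3,3) = 25.5033
Terminal payoffs V(N, i) = max(S_T - K, 0):
  V(3,0) = 34.933861; V(3,1) = 7.018586; V(3,2) = 0.000000; V(3,3) = 0.000000
Backward induction: V(k, i) = exp(-r*dt) * [p * V(k+1, i) + (1-p) * V(k+1, i+1)]; then take max(V_cont, immediate exercise) for American.
  V(2,0) = exp(-r*dt) * [p*34.933861 + (1-p)*7.018586] = 19.709288; exercise = 19.585094; V(2,0) = max -> 19.709288
  V(2,1) = exp(-r*dt) * [p*7.018586 + (1-p)*0.000000] = 3.195161; exercise = 0.000000; V(2,1) = max -> 3.195161
  V(2,2) = exp(-r*dt) * [p*0.000000 + (1-p)*0.000000] = 0.000000; exercise = 0.000000; V(2,2) = max -> 0.000000
  V(1,0) = exp(-r*dt) * [p*19.709288 + (1-p)*3.195161] = 10.705120; exercise = 7.018586; V(1,0) = max -> 10.705120
  V(1,1) = exp(-r*dt) * [p*3.195161 + (1-p)*0.000000] = 1.454574; exercise = 0.000000; V(1,1) = max -> 1.454574
  V(0,0) = exp(-r*dt) * [p*10.705120 + (1-p)*1.454574] = 5.662186; exercise = 0.000000; V(0,0) = max -> 5.662186

Answer: Price = V(0,0) = 5.6622


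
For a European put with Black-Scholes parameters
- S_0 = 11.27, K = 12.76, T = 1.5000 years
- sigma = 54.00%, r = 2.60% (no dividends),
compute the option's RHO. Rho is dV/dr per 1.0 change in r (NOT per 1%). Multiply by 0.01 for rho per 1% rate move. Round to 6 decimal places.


d1 = 0.2019000239; d2 = -0.4594622067
phi(d1) = 0.3908934185; exp(-qT) = 1.0000000000; exp(-rT) = 0.9617507091
N(-d2) = 0.6770488571
Rho = -K*T*exp(-rT)*N(-d2) = -12.7600 * 1.5000 * 0.9617507091 * 0.6770488571 = -12.463053

Answer: Rho = -12.463053


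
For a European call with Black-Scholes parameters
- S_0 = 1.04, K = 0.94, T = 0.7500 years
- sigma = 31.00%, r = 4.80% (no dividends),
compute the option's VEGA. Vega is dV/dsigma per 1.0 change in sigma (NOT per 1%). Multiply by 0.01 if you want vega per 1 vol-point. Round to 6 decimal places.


Answer: Vega = 0.291853

Derivation:
d1 = 0.6448950988; d2 = 0.3764272236
phi(d1) = 0.3240415997; exp(-qT) = 1.0000000000; exp(-rT) = 0.9646402935
Vega = S * exp(-qT) * phi(d1) * sqrt(T) = 1.0400 * 1.0000000000 * 0.3240415997 * 0.8660254038 = 0.291853


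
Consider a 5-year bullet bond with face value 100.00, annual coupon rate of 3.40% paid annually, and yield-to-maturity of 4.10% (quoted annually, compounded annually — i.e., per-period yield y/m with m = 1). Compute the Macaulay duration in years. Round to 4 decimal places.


Coupon per period c = face * coupon_rate / m = 3.400000
Periods per year m = 1; per-period yield y/m = 0.041000
Number of cashflows N = 5
Cashflows (t years, CF_t, discount factor 1/(1+y/m)^(m*t), PV):
  t = 1.0000: CF_t = 3.400000, DF = 0.960615, PV = 3.266090
  t = 2.0000: CF_t = 3.400000, DF = 0.922781, PV = 3.137455
  t = 3.0000: CF_t = 3.400000, DF = 0.886437, PV = 3.013885
  t = 4.0000: CF_t = 3.400000, DF = 0.851524, PV = 2.895183
  t = 5.0000: CF_t = 103.400000, DF = 0.817987, PV = 84.579846
Price P = sum_t PV_t = 96.892459
Macaulay numerator sum_t t * PV_t:
  t * PV_t at t = 1.0000: 3.266090
  t * PV_t at t = 2.0000: 6.274909
  t * PV_t at t = 3.0000: 9.041656
  t * PV_t at t = 4.0000: 11.580731
  t * PV_t at t = 5.0000: 422.899231
Macaulay duration D = (sum_t t * PV_t) / P = 453.062618 / 96.892459 = 4.675933

Answer: Macaulay duration = 4.6759 years


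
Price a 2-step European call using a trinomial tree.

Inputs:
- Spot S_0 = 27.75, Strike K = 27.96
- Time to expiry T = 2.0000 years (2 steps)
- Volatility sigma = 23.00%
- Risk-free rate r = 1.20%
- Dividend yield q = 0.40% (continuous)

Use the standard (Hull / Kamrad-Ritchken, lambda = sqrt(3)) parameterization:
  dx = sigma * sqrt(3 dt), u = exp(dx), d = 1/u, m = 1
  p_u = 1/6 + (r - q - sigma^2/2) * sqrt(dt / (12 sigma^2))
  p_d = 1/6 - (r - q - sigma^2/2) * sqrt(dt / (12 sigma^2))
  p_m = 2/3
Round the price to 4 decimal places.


Answer: Price = V(0,0) = 3.1733

Derivation:
dt = T/N = 1.000000; dx = sigma*sqrt(3*dt) = 0.398372
u = exp(dx) = 1.489398; d = 1/u = 0.671412
p_u = 0.143510, p_m = 0.666667, p_d = 0.189823
Discount per step: exp(-r*dt) = 0.988072
Stock lattice S(k, j) with j the centered position index:
  k=0: S(0,+0) = 27.7500
  k=1: S(1,-1) = 18.6317; S(1,+0) = 27.7500; S(1,+1) = 41.3308
  k=2: S(2,-2) = 12.5096; S(2,-1) = 18.6317; S(2,+0) = 27.7500; S(2,+1) = 41.3308; S(2,+2) = 61.5580
Terminal payoffs V(N, j) = max(S_T - K, 0):
  V(2,-2) = 0.000000; V(2,-1) = 0.000000; V(2,+0) = 0.000000; V(2,+1) = 13.370781; V(2,+2) = 33.597963
Backward induction: V(k, j) = exp(-r*dt) * [p_u * V(k+1, j+1) + p_m * V(k+1, j) + p_d * V(k+1, j-1)]
  V(1,-1) = exp(-r*dt) * [p_u*0.000000 + p_m*0.000000 + p_d*0.000000] = 0.000000
  V(1,+0) = exp(-r*dt) * [p_u*13.370781 + p_m*0.000000 + p_d*0.000000] = 1.895951
  V(1,+1) = exp(-r*dt) * [p_u*33.597963 + p_m*13.370781 + p_d*0.000000] = 13.571653
  V(0,+0) = exp(-r*dt) * [p_u*13.571653 + p_m*1.895951 + p_d*0.000000] = 3.173325


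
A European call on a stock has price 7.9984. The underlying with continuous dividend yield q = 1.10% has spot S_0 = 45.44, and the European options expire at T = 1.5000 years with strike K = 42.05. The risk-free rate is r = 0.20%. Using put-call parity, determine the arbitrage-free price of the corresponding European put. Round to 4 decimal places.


Answer: Put price = 5.2260

Derivation:
Put-call parity: C - P = S_0 * exp(-qT) - K * exp(-rT).
S_0 * exp(-qT) = 45.4400 * 0.98363538 = 44.69639164
K * exp(-rT) = 42.0500 * 0.99700450 = 41.92403904
P = C - S*exp(-qT) + K*exp(-rT)
P = 7.9984 - 44.69639164 + 41.92403904 = 5.2260


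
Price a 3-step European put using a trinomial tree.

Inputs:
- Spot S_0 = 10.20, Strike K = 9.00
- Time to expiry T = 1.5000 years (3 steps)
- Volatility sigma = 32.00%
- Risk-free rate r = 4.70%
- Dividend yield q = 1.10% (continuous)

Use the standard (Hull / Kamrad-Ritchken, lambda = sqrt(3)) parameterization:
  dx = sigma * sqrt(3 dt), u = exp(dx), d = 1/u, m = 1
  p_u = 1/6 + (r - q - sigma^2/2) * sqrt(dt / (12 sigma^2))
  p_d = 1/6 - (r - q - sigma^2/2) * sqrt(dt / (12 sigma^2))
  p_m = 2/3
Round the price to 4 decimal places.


Answer: Price = V(0,0) = 0.7722

Derivation:
dt = T/N = 0.500000; dx = sigma*sqrt(3*dt) = 0.391918
u = exp(dx) = 1.479817; d = 1/u = 0.675759
p_u = 0.156971, p_m = 0.666667, p_d = 0.176363
Discount per step: exp(-r*dt) = 0.976774
Stock lattice S(k, j) with j the centered position index:
  k=0: S(0,+0) = 10.2000
  k=1: S(1,-1) = 6.8927; S(1,+0) = 10.2000; S(1,+1) = 15.0941
  k=2: S(2,-2) = 4.6578; S(2,-1) = 6.8927; S(2,+0) = 10.2000; S(2,+1) = 15.0941; S(2,+2) = 22.3366
  k=3: S(3,-3) = 3.1476; S(3,-2) = 4.6578; S(3,-1) = 6.8927; S(3,+0) = 10.2000; S(3,+1) = 15.0941; S(3,+2) = 22.3366; S(3,+3) = 33.0540
Terminal payoffs V(N, j) = max(K - S_T, 0):
  V(3,-3) = 5.852424; V(3,-2) = 4.342164; V(3,-1) = 2.107255; V(3,+0) = 0.000000; V(3,+1) = 0.000000; V(3,+2) = 0.000000; V(3,+3) = 0.000000
Backward induction: V(k, j) = exp(-r*dt) * [p_u * V(k+1, j+1) + p_m * V(k+1, j) + p_d * V(k+1, j-1)]
  V(2,-2) = exp(-r*dt) * [p_u*2.107255 + p_m*4.342164 + p_d*5.852424] = 4.158812
  V(2,-1) = exp(-r*dt) * [p_u*0.000000 + p_m*2.107255 + p_d*4.342164] = 2.120217
  V(2,+0) = exp(-r*dt) * [p_u*0.000000 + p_m*0.000000 + p_d*2.107255] = 0.363009
  V(2,+1) = exp(-r*dt) * [p_u*0.000000 + p_m*0.000000 + p_d*0.000000] = 0.000000
  V(2,+2) = exp(-r*dt) * [p_u*0.000000 + p_m*0.000000 + p_d*0.000000] = 0.000000
  V(1,-1) = exp(-r*dt) * [p_u*0.363009 + p_m*2.120217 + p_d*4.158812] = 2.152730
  V(1,+0) = exp(-r*dt) * [p_u*0.000000 + p_m*0.363009 + p_d*2.120217] = 0.601627
  V(1,+1) = exp(-r*dt) * [p_u*0.000000 + p_m*0.000000 + p_d*0.363009] = 0.062534
  V(0,+0) = exp(-r*dt) * [p_u*0.062534 + p_m*0.601627 + p_d*2.152730] = 0.772200


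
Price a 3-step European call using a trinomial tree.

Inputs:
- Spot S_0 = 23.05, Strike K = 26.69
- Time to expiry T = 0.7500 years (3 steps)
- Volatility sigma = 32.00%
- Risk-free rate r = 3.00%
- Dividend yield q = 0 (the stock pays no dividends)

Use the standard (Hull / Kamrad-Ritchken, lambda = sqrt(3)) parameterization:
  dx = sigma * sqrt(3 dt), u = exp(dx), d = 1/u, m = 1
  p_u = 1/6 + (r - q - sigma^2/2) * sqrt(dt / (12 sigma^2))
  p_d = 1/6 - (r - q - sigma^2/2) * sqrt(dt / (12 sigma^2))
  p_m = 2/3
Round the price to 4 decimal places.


dt = T/N = 0.250000; dx = sigma*sqrt(3*dt) = 0.277128
u = exp(dx) = 1.319335; d = 1/u = 0.757957
p_u = 0.157104, p_m = 0.666667, p_d = 0.176229
Discount per step: exp(-r*dt) = 0.992528
Stock lattice S(k, j) with j the centered position index:
  k=0: S(0,+0) = 23.0500
  k=1: S(1,-1) = 17.4709; S(1,+0) = 23.0500; S(1,+1) = 30.4107
  k=2: S(2,-2) = 13.2422; S(2,-1) = 17.4709; S(2,+0) = 23.0500; S(2,+1) = 30.4107; S(2,+2) = 40.1219
  k=3: S(3,-3) = 10.0370; S(3,-2) = 13.2422; S(3,-1) = 17.4709; S(3,+0) = 23.0500; S(3,+1) = 30.4107; S(3,+2) = 40.1219; S(3,+3) = 52.9342
Terminal payoffs V(N, j) = max(S_T - K, 0):
  V(3,-3) = 0.000000; V(3,-2) = 0.000000; V(3,-1) = 0.000000; V(3,+0) = 0.000000; V(3,+1) = 3.720681; V(3,+2) = 13.431888; V(3,+3) = 26.244228
Backward induction: V(k, j) = exp(-r*dt) * [p_u * V(k+1, j+1) + p_m * V(k+1, j) + p_d * V(k+1, j-1)]
  V(2,-2) = exp(-r*dt) * [p_u*0.000000 + p_m*0.000000 + p_d*0.000000] = 0.000000
  V(2,-1) = exp(-r*dt) * [p_u*0.000000 + p_m*0.000000 + p_d*0.000000] = 0.000000
  V(2,+0) = exp(-r*dt) * [p_u*3.720681 + p_m*0.000000 + p_d*0.000000] = 0.580167
  V(2,+1) = exp(-r*dt) * [p_u*13.431888 + p_m*3.720681 + p_d*0.000000] = 4.556360
  V(2,+2) = exp(-r*dt) * [p_u*26.244228 + p_m*13.431888 + p_d*3.720681] = 13.630750
  V(1,-1) = exp(-r*dt) * [p_u*0.580167 + p_m*0.000000 + p_d*0.000000] = 0.090466
  V(1,+0) = exp(-r*dt) * [p_u*4.556360 + p_m*0.580167 + p_d*0.000000] = 1.094363
  V(1,+1) = exp(-r*dt) * [p_u*13.630750 + p_m*4.556360 + p_d*0.580167] = 5.241804
  V(0,+0) = exp(-r*dt) * [p_u*5.241804 + p_m*1.094363 + p_d*0.090466] = 1.557305

Answer: Price = V(0,0) = 1.5573


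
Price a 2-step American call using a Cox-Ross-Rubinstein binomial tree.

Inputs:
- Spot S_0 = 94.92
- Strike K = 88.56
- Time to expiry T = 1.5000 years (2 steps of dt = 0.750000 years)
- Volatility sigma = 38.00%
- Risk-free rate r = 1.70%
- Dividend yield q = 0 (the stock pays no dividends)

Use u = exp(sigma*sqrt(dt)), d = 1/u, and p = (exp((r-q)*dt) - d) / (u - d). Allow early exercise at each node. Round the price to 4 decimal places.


Answer: Price = V(0,0) = 20.7409

Derivation:
dt = T/N = 0.750000
u = exp(sigma*sqrt(dt)) = 1.389702; d = 1/u = 0.719579
p = (exp((r-q)*dt) - d) / (u - d) = 0.437610
Discount per step: exp(-r*dt) = 0.987331
Stock lattice S(k, i) with i counting down-moves:
  k=0: S(0,0) = 94.9200
  k=1: S(1,0) = 131.9106; S(1,1) = 68.3024
  k=2: S(2,0) = 183.3164; S(2,1) = 94.9200; S(2,2) = 49.1489
Terminal payoffs V(N, i) = max(S_T - K, 0):
  V(2,0) = 94.756421; V(2,1) = 6.360000; V(2,2) = 0.000000
Backward induction: V(k, i) = exp(-r*dt) * [p * V(k+1, i) + (1-p) * V(k+1, i+1)]; then take max(V_cont, immediate exercise) for American.
  V(1,0) = exp(-r*dt) * [p*94.756421 + (1-p)*6.360000] = 44.472528; exercise = 43.350556; V(1,0) = max -> 44.472528
  V(1,1) = exp(-r*dt) * [p*6.360000 + (1-p)*0.000000] = 2.747941; exercise = 0.000000; V(1,1) = max -> 2.747941
  V(0,0) = exp(-r*dt) * [p*44.472528 + (1-p)*2.747941] = 20.740910; exercise = 6.360000; V(0,0) = max -> 20.740910


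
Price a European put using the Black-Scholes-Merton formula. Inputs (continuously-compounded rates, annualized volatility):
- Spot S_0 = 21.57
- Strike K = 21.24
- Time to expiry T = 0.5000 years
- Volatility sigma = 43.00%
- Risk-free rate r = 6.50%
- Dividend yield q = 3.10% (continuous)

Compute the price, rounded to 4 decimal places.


d1 = (ln(S/K) + (r - q + 0.5*sigma^2) * T) / (sigma * sqrt(T)) = 0.25864408
d2 = d1 - sigma * sqrt(T) = -0.04541183
exp(-rT) = 0.96802245; exp(-qT) = 0.98461951
P = K * exp(-rT) * N(-d2) - S_0 * exp(-qT) * N(-d1)
N(-d1) = 0.39795493; N(-d2) = 0.51811047
P = 21.2400 * 0.96802245 * 0.51811047 - 21.5700 * 0.98461951 * 0.39795493 = 2.2009

Answer: Price = 2.2009


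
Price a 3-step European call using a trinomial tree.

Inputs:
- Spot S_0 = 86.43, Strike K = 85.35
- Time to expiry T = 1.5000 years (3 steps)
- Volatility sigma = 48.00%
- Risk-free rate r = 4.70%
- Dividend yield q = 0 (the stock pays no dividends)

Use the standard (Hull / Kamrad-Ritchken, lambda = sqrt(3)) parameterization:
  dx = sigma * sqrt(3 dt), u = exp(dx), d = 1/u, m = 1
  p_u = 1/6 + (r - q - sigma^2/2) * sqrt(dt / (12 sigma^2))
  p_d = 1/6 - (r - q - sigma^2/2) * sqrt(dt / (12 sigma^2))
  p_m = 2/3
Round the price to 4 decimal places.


Answer: Price = V(0,0) = 21.0465

Derivation:
dt = T/N = 0.500000; dx = sigma*sqrt(3*dt) = 0.587878
u = exp(dx) = 1.800164; d = 1/u = 0.555505
p_u = 0.137664, p_m = 0.666667, p_d = 0.195669
Discount per step: exp(-r*dt) = 0.976774
Stock lattice S(k, j) with j the centered position index:
  k=0: S(0,+0) = 86.4300
  k=1: S(1,-1) = 48.0123; S(1,+0) = 86.4300; S(1,+1) = 155.5881
  k=2: S(2,-2) = 26.6711; S(2,-1) = 48.0123; S(2,+0) = 86.4300; S(2,+1) = 155.5881; S(2,+2) = 280.0841
  k=3: S(3,-3) = 14.8159; S(3,-2) = 26.6711; S(3,-1) = 48.0123; S(3,+0) = 86.4300; S(3,+1) = 155.5881; S(3,+2) = 280.0841; S(3,+3) = 504.1972
Terminal payoffs V(N, j) = max(S_T - K, 0):
  V(3,-3) = 0.000000; V(3,-2) = 0.000000; V(3,-1) = 0.000000; V(3,+0) = 1.080000; V(3,+1) = 70.238138; V(3,+2) = 194.734100; V(3,+3) = 418.847196
Backward induction: V(k, j) = exp(-r*dt) * [p_u * V(k+1, j+1) + p_m * V(k+1, j) + p_d * V(k+1, j-1)]
  V(2,-2) = exp(-r*dt) * [p_u*0.000000 + p_m*0.000000 + p_d*0.000000] = 0.000000
  V(2,-1) = exp(-r*dt) * [p_u*1.080000 + p_m*0.000000 + p_d*0.000000] = 0.145224
  V(2,+0) = exp(-r*dt) * [p_u*70.238138 + p_m*1.080000 + p_d*0.000000] = 10.147964
  V(2,+1) = exp(-r*dt) * [p_u*194.734100 + p_m*70.238138 + p_d*1.080000] = 72.129512
  V(2,+2) = exp(-r*dt) * [p_u*418.847196 + p_m*194.734100 + p_d*70.238138] = 196.552684
  V(1,-1) = exp(-r*dt) * [p_u*10.147964 + p_m*0.145224 + p_d*0.000000] = 1.459130
  V(1,+0) = exp(-r*dt) * [p_u*72.129512 + p_m*10.147964 + p_d*0.145224] = 16.334947
  V(1,+1) = exp(-r*dt) * [p_u*196.552684 + p_m*72.129512 + p_d*10.147964] = 75.338792
  V(0,+0) = exp(-r*dt) * [p_u*75.338792 + p_m*16.334947 + p_d*1.459130] = 21.046464


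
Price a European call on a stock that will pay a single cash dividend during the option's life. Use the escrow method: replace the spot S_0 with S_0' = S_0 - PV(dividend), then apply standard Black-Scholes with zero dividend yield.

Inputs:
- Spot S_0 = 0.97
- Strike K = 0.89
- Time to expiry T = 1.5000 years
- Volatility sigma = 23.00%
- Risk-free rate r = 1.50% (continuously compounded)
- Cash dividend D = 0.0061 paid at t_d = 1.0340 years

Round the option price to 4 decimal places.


PV(D) = D * exp(-r * t_d) = 0.0061 * 0.98460966 = 0.00600612
S_0' = S_0 - PV(D) = 0.9700 - 0.00600612 = 0.96399388
d1 = (ln(S_0'/K) + (r + sigma^2/2)*T) / (sigma*sqrt(T)) = 0.50423451
d2 = d1 - sigma*sqrt(T) = 0.22254319
exp(-rT) = 0.97775124
N(d1) = 0.69295170; N(d2) = 0.58805447
C = S_0' * N(d1) - K * exp(-rT) * N(d2) = 0.96399388 * 0.69295170 - 0.8900 * 0.97775124 * 0.58805447 = 0.1563

Answer: Price = 0.1563


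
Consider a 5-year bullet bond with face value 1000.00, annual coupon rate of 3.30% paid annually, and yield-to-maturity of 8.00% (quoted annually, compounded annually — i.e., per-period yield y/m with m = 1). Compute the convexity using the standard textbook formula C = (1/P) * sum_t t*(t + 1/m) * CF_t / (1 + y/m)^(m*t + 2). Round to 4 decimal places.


Answer: Convexity = 23.3469

Derivation:
Coupon per period c = face * coupon_rate / m = 33.000000
Periods per year m = 1; per-period yield y/m = 0.080000
Number of cashflows N = 5
Cashflows (t years, CF_t, discount factor 1/(1+y/m)^(m*t), PV):
  t = 1.0000: CF_t = 33.000000, DF = 0.925926, PV = 30.555556
  t = 2.0000: CF_t = 33.000000, DF = 0.857339, PV = 28.292181
  t = 3.0000: CF_t = 33.000000, DF = 0.793832, PV = 26.196464
  t = 4.0000: CF_t = 33.000000, DF = 0.735030, PV = 24.255985
  t = 5.0000: CF_t = 1033.000000, DF = 0.680583, PV = 703.042443
Price P = sum_t PV_t = 812.342628
Convexity numerator sum_t t*(t + 1/m) * CF_t / (1+y/m)^(m*t + 2):
  t = 1.0000: term = 52.392928
  t = 2.0000: term = 145.535911
  t = 3.0000: term = 269.510946
  t = 4.0000: term = 415.911954
  t = 5.0000: term = 18082.367349
Convexity = (1/P) * sum = 18965.719088 / 812.342628 = 23.346946


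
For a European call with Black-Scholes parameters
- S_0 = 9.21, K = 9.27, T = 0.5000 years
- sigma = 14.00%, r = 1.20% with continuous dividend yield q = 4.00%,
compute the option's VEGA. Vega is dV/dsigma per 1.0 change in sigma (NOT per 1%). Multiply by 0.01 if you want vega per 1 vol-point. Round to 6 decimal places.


d1 = -0.1575184331; d2 = -0.2565133825
phi(d1) = 0.3940235651; exp(-qT) = 0.9801986733; exp(-rT) = 0.9940179641
Vega = S * exp(-qT) * phi(d1) * sqrt(T) = 9.2100 * 0.9801986733 * 0.3940235651 * 0.7071067812 = 2.515249

Answer: Vega = 2.515249


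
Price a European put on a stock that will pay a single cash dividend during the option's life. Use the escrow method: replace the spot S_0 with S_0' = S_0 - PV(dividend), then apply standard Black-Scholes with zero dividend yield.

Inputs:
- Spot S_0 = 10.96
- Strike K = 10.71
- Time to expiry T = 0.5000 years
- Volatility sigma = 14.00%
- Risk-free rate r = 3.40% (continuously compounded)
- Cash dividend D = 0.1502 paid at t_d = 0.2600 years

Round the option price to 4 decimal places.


PV(D) = D * exp(-r * t_d) = 0.1502 * 0.99119896 = 0.14887808
S_0' = S_0 - PV(D) = 10.9600 - 0.14887808 = 10.81112192
d1 = (ln(S_0'/K) + (r + sigma^2/2)*T) / (sigma*sqrt(T)) = 0.31615276
d2 = d1 - sigma*sqrt(T) = 0.21715781
exp(-rT) = 0.98314368
N(-d1) = 0.37594328; N(-d2) = 0.41404268
P = K * exp(-rT) * N(-d2) - S_0' * N(-d1) = 10.7100 * 0.98314368 * 0.41404268 - 10.81112192 * 0.37594328 = 0.2953

Answer: Price = 0.2953


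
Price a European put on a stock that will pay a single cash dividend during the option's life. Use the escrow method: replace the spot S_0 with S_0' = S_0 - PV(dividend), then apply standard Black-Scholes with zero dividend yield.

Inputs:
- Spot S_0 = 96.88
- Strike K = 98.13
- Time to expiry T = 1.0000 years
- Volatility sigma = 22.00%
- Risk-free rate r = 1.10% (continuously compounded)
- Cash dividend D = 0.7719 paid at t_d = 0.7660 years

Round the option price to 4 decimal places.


Answer: Price = 8.9392

Derivation:
PV(D) = D * exp(-r * t_d) = 0.7719 * 0.99160940 = 0.76542330
S_0' = S_0 - PV(D) = 96.8800 - 0.76542330 = 96.11457670
d1 = (ln(S_0'/K) + (r + sigma^2/2)*T) / (sigma*sqrt(T)) = 0.06567208
d2 = d1 - sigma*sqrt(T) = -0.15432792
exp(-rT) = 0.98906028
N(-d1) = 0.47381945; N(-d2) = 0.56132441
P = K * exp(-rT) * N(-d2) - S_0' * N(-d1) = 98.1300 * 0.98906028 * 0.56132441 - 96.11457670 * 0.47381945 = 8.9392


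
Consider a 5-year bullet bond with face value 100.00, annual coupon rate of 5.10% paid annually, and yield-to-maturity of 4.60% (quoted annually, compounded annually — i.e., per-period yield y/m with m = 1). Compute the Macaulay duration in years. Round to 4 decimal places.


Coupon per period c = face * coupon_rate / m = 5.100000
Periods per year m = 1; per-period yield y/m = 0.046000
Number of cashflows N = 5
Cashflows (t years, CF_t, discount factor 1/(1+y/m)^(m*t), PV):
  t = 1.0000: CF_t = 5.100000, DF = 0.956023, PV = 4.875717
  t = 2.0000: CF_t = 5.100000, DF = 0.913980, PV = 4.661297
  t = 3.0000: CF_t = 5.100000, DF = 0.873786, PV = 4.456307
  t = 4.0000: CF_t = 5.100000, DF = 0.835359, PV = 4.260332
  t = 5.0000: CF_t = 105.100000, DF = 0.798623, PV = 83.935232
Price P = sum_t PV_t = 102.188885
Macaulay numerator sum_t t * PV_t:
  t * PV_t at t = 1.0000: 4.875717
  t * PV_t at t = 2.0000: 9.322595
  t * PV_t at t = 3.0000: 13.368922
  t * PV_t at t = 4.0000: 17.041328
  t * PV_t at t = 5.0000: 419.676158
Macaulay duration D = (sum_t t * PV_t) / P = 464.284719 / 102.188885 = 4.543397

Answer: Macaulay duration = 4.5434 years


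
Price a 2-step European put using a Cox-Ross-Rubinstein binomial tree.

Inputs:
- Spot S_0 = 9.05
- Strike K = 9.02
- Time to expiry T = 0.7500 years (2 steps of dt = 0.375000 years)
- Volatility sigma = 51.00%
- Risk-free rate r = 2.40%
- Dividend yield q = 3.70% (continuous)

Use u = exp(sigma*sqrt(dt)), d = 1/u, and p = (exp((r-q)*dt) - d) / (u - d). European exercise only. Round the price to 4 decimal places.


dt = T/N = 0.375000
u = exp(sigma*sqrt(dt)) = 1.366578; d = 1/u = 0.731755
p = (exp((r-q)*dt) - d) / (u - d) = 0.414890
Discount per step: exp(-r*dt) = 0.991040
Stock lattice S(k, i) with i counting down-moves:
  k=0: S(0,0) = 9.0500
  k=1: S(1,0) = 12.3675; S(1,1) = 6.6224
  k=2: S(2,0) = 16.9012; S(2,1) = 9.0500; S(2,2) = 4.8460
Terminal payoffs V(N, i) = max(K - S_T, 0):
  V(2,0) = 0.000000; V(2,1) = 0.000000; V(2,2) = 4.174042
Backward induction: V(k, i) = exp(-r*dt) * [p * V(k+1, i) + (1-p) * V(k+1, i+1)].
  V(1,0) = exp(-r*dt) * [p*0.000000 + (1-p)*0.000000] = 0.000000
  V(1,1) = exp(-r*dt) * [p*0.000000 + (1-p)*4.174042] = 2.420390
  V(0,0) = exp(-r*dt) * [p*0.000000 + (1-p)*2.420390] = 1.403505

Answer: Price = V(0,0) = 1.4035


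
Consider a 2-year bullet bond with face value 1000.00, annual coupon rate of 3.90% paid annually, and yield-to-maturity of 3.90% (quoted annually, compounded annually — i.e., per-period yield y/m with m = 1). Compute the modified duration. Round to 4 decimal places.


Answer: Modified duration = 1.8888

Derivation:
Coupon per period c = face * coupon_rate / m = 39.000000
Periods per year m = 1; per-period yield y/m = 0.039000
Number of cashflows N = 2
Cashflows (t years, CF_t, discount factor 1/(1+y/m)^(m*t), PV):
  t = 1.0000: CF_t = 39.000000, DF = 0.962464, PV = 37.536092
  t = 2.0000: CF_t = 1039.000000, DF = 0.926337, PV = 962.463908
Price P = sum_t PV_t = 1000.000000
First compute Macaulay numerator sum_t t * PV_t:
  t * PV_t at t = 1.0000: 37.536092
  t * PV_t at t = 2.0000: 1924.927815
Macaulay duration D = 1962.463908 / 1000.000000 = 1.962464
Modified duration = D / (1 + y/m) = 1.962464 / (1 + 0.039000) = 1.888801


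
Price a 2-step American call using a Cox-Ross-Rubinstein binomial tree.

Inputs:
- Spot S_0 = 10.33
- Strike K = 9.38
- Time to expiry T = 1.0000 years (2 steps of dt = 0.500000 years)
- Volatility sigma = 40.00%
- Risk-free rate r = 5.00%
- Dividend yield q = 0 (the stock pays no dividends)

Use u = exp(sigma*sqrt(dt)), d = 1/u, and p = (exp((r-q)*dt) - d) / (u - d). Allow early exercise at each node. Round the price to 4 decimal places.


dt = T/N = 0.500000
u = exp(sigma*sqrt(dt)) = 1.326896; d = 1/u = 0.753638
p = (exp((r-q)*dt) - d) / (u - d) = 0.473917
Discount per step: exp(-r*dt) = 0.975310
Stock lattice S(k, i) with i counting down-moves:
  k=0: S(0,0) = 10.3300
  k=1: S(1,0) = 13.7068; S(1,1) = 7.7851
  k=2: S(2,0) = 18.1876; S(2,1) = 10.3300; S(2,2) = 5.8671
Terminal payoffs V(N, i) = max(S_T - K, 0):
  V(2,0) = 8.807558; V(2,1) = 0.950000; V(2,2) = 0.000000
Backward induction: V(k, i) = exp(-r*dt) * [p * V(k+1, i) + (1-p) * V(k+1, i+1)]; then take max(V_cont, immediate exercise) for American.
  V(1,0) = exp(-r*dt) * [p*8.807558 + (1-p)*0.950000] = 4.558433; exercise = 4.326840; V(1,0) = max -> 4.558433
  V(1,1) = exp(-r*dt) * [p*0.950000 + (1-p)*0.000000] = 0.439105; exercise = 0.000000; V(1,1) = max -> 0.439105
  V(0,0) = exp(-r*dt) * [p*4.558433 + (1-p)*0.439105] = 2.332283; exercise = 0.950000; V(0,0) = max -> 2.332283

Answer: Price = V(0,0) = 2.3323


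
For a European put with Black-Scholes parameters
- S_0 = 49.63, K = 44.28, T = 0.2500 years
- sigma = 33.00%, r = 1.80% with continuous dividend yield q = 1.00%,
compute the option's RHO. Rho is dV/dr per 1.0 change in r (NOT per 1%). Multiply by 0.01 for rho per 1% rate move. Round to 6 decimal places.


Answer: Rho = -2.946055

Derivation:
d1 = 0.7859083743; d2 = 0.6209083743
phi(d1) = 0.2929467229; exp(-qT) = 0.9975031224; exp(-rT) = 0.9955101098
N(-d2) = 0.2673299554
Rho = -K*T*exp(-rT)*N(-d2) = -44.2800 * 0.2500 * 0.9955101098 * 0.2673299554 = -2.946055


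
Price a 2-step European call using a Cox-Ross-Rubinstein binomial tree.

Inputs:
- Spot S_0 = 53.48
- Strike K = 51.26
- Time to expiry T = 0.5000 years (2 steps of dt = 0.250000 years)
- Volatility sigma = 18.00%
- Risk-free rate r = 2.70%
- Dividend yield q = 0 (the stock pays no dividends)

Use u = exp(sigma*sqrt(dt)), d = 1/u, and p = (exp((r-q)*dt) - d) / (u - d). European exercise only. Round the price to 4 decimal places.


dt = T/N = 0.250000
u = exp(sigma*sqrt(dt)) = 1.094174; d = 1/u = 0.913931
p = (exp((r-q)*dt) - d) / (u - d) = 0.515091
Discount per step: exp(-r*dt) = 0.993273
Stock lattice S(k, i) with i counting down-moves:
  k=0: S(0,0) = 53.4800
  k=1: S(1,0) = 58.5164; S(1,1) = 48.8770
  k=2: S(2,0) = 64.0272; S(2,1) = 53.4800; S(2,2) = 44.6703
Terminal payoffs V(N, i) = max(S_T - K, 0):
  V(2,0) = 12.767185; V(2,1) = 2.220000; V(2,2) = 0.000000
Backward induction: V(k, i) = exp(-r*dt) * [p * V(k+1, i) + (1-p) * V(k+1, i+1)].
  V(1,0) = exp(-r*dt) * [p*12.767185 + (1-p)*2.220000] = 7.601281
  V(1,1) = exp(-r*dt) * [p*2.220000 + (1-p)*0.000000] = 1.135810
  V(0,0) = exp(-r*dt) * [p*7.601281 + (1-p)*1.135810] = 4.436073

Answer: Price = V(0,0) = 4.4361


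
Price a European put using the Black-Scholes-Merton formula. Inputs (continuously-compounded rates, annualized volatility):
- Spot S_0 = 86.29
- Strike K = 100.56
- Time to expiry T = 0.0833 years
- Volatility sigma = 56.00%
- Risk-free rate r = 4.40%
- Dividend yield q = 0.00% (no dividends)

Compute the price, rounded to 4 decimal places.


Answer: Price = 15.3427

Derivation:
d1 = (ln(S/K) + (r - q + 0.5*sigma^2) * T) / (sigma * sqrt(T)) = -0.84339417
d2 = d1 - sigma * sqrt(T) = -1.00501991
exp(-rT) = 0.99634151; exp(-qT) = 1.00000000
P = K * exp(-rT) * N(-d2) - S_0 * exp(-qT) * N(-d1)
N(-d1) = 0.80049599; N(-d2) = 0.84255637
P = 100.5600 * 0.99634151 * 0.84255637 - 86.2900 * 1.00000000 * 0.80049599 = 15.3427


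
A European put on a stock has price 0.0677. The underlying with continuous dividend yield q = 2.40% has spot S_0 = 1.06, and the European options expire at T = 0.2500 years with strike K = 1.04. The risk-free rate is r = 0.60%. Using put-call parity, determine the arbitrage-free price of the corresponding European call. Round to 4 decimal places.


Answer: Call price = 0.0829

Derivation:
Put-call parity: C - P = S_0 * exp(-qT) - K * exp(-rT).
S_0 * exp(-qT) = 1.0600 * 0.99401796 = 1.05365904
K * exp(-rT) = 1.0400 * 0.99850112 = 1.03844117
C = P + S*exp(-qT) - K*exp(-rT)
C = 0.0677 + 1.05365904 - 1.03844117 = 0.0829


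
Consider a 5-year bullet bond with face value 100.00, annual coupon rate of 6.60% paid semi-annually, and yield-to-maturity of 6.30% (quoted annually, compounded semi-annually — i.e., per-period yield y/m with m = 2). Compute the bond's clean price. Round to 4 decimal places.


Coupon per period c = face * coupon_rate / m = 3.300000
Periods per year m = 2; per-period yield y/m = 0.031500
Number of cashflows N = 10
Cashflows (t years, CF_t, discount factor 1/(1+y/m)^(m*t), PV):
  t = 0.5000: CF_t = 3.300000, DF = 0.969462, PV = 3.199224
  t = 1.0000: CF_t = 3.300000, DF = 0.939856, PV = 3.101526
  t = 1.5000: CF_t = 3.300000, DF = 0.911155, PV = 3.006812
  t = 2.0000: CF_t = 3.300000, DF = 0.883330, PV = 2.914990
  t = 2.5000: CF_t = 3.300000, DF = 0.856355, PV = 2.825972
  t = 3.0000: CF_t = 3.300000, DF = 0.830204, PV = 2.739672
  t = 3.5000: CF_t = 3.300000, DF = 0.804851, PV = 2.656008
  t = 4.0000: CF_t = 3.300000, DF = 0.780272, PV = 2.574898
  t = 4.5000: CF_t = 3.300000, DF = 0.756444, PV = 2.496266
  t = 5.0000: CF_t = 103.300000, DF = 0.733344, PV = 75.754424
Price P = sum_t PV_t = 101.269791

Answer: Price = 101.2698


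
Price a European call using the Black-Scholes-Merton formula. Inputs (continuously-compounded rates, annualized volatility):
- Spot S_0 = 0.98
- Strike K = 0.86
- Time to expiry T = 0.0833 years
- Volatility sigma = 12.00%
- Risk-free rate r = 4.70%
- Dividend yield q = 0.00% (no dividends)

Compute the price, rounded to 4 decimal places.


Answer: Price = 0.1234

Derivation:
d1 = (ln(S/K) + (r - q + 0.5*sigma^2) * T) / (sigma * sqrt(T)) = 3.90179309
d2 = d1 - sigma * sqrt(T) = 3.86715901
exp(-rT) = 0.99609255; exp(-qT) = 1.00000000
C = S_0 * exp(-qT) * N(d1) - K * exp(-rT) * N(d2)
N(d1) = 0.99995226; N(d2) = 0.99994494
C = 0.9800 * 1.00000000 * 0.99995226 - 0.8600 * 0.99609255 * 0.99994494 = 0.1234


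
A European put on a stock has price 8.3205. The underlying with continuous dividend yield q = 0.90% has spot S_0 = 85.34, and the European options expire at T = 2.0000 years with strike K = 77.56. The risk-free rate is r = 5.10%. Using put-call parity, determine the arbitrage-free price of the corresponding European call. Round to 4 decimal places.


Put-call parity: C - P = S_0 * exp(-qT) - K * exp(-rT).
S_0 * exp(-qT) = 85.3400 * 0.98216103 = 83.81762250
K * exp(-rT) = 77.5600 * 0.90302955 = 70.03897203
C = P + S*exp(-qT) - K*exp(-rT)
C = 8.3205 + 83.81762250 - 70.03897203 = 22.0992

Answer: Call price = 22.0992


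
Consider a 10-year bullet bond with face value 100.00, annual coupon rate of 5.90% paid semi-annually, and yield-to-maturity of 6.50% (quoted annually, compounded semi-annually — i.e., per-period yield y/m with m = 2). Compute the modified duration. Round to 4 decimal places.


Coupon per period c = face * coupon_rate / m = 2.950000
Periods per year m = 2; per-period yield y/m = 0.032500
Number of cashflows N = 20
Cashflows (t years, CF_t, discount factor 1/(1+y/m)^(m*t), PV):
  t = 0.5000: CF_t = 2.950000, DF = 0.968523, PV = 2.857143
  t = 1.0000: CF_t = 2.950000, DF = 0.938037, PV = 2.767209
  t = 1.5000: CF_t = 2.950000, DF = 0.908510, PV = 2.680105
  t = 2.0000: CF_t = 2.950000, DF = 0.879913, PV = 2.595743
  t = 2.5000: CF_t = 2.950000, DF = 0.852216, PV = 2.514037
  t = 3.0000: CF_t = 2.950000, DF = 0.825391, PV = 2.434903
  t = 3.5000: CF_t = 2.950000, DF = 0.799410, PV = 2.358260
  t = 4.0000: CF_t = 2.950000, DF = 0.774247, PV = 2.284029
  t = 4.5000: CF_t = 2.950000, DF = 0.749876, PV = 2.212134
  t = 5.0000: CF_t = 2.950000, DF = 0.726272, PV = 2.142503
  t = 5.5000: CF_t = 2.950000, DF = 0.703411, PV = 2.075063
  t = 6.0000: CF_t = 2.950000, DF = 0.681270, PV = 2.009747
  t = 6.5000: CF_t = 2.950000, DF = 0.659826, PV = 1.946486
  t = 7.0000: CF_t = 2.950000, DF = 0.639056, PV = 1.885216
  t = 7.5000: CF_t = 2.950000, DF = 0.618941, PV = 1.825875
  t = 8.0000: CF_t = 2.950000, DF = 0.599458, PV = 1.768402
  t = 8.5000: CF_t = 2.950000, DF = 0.580589, PV = 1.712738
  t = 9.0000: CF_t = 2.950000, DF = 0.562314, PV = 1.658826
  t = 9.5000: CF_t = 2.950000, DF = 0.544614, PV = 1.606611
  t = 10.0000: CF_t = 102.950000, DF = 0.527471, PV = 54.303165
Price P = sum_t PV_t = 95.638196
First compute Macaulay numerator sum_t t * PV_t:
  t * PV_t at t = 0.5000: 1.428571
  t * PV_t at t = 1.0000: 2.767209
  t * PV_t at t = 1.5000: 4.020158
  t * PV_t at t = 2.0000: 5.191487
  t * PV_t at t = 2.5000: 6.285093
  t * PV_t at t = 3.0000: 7.304709
  t * PV_t at t = 3.5000: 8.253908
  t * PV_t at t = 4.0000: 9.136114
  t * PV_t at t = 4.5000: 9.954604
  t * PV_t at t = 5.0000: 10.712514
  t * PV_t at t = 5.5000: 11.412848
  t * PV_t at t = 6.0000: 12.058479
  t * PV_t at t = 6.5000: 12.652157
  t * PV_t at t = 7.0000: 13.196514
  t * PV_t at t = 7.5000: 13.694065
  t * PV_t at t = 8.0000: 14.147218
  t * PV_t at t = 8.5000: 14.558275
  t * PV_t at t = 9.0000: 14.929437
  t * PV_t at t = 9.5000: 15.262809
  t * PV_t at t = 10.0000: 543.031652
Macaulay duration D = 729.997822 / 95.638196 = 7.632911
Modified duration = D / (1 + y/m) = 7.632911 / (1 + 0.032500) = 7.392650

Answer: Modified duration = 7.3926
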